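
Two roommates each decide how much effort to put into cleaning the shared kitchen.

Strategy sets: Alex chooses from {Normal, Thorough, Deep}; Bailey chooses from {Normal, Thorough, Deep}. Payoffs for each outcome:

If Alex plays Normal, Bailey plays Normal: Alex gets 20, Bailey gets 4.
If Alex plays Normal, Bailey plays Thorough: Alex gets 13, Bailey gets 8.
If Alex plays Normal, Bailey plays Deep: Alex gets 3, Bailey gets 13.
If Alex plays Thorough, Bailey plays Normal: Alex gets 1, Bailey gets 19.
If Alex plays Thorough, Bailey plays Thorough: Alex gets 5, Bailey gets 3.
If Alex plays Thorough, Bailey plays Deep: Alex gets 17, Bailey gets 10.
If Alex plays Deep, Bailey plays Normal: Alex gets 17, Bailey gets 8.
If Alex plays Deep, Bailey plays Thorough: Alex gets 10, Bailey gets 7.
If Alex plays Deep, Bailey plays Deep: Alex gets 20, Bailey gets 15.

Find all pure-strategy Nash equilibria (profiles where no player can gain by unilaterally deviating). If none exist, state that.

Pure NE: (Deep, Deep)

Alex against Normal: payoffs 20, 1, 17 → best response Normal.
Alex against Thorough: payoffs 13, 5, 10 → best response Normal.
Alex against Deep: payoffs 3, 17, 20 → best response Deep.
Bailey against Normal: payoffs 4, 8, 13 → best response Deep.
Bailey against Thorough: payoffs 19, 3, 10 → best response Normal.
Bailey against Deep: payoffs 8, 7, 15 → best response Deep.
Mutual best responses: (Deep, Deep).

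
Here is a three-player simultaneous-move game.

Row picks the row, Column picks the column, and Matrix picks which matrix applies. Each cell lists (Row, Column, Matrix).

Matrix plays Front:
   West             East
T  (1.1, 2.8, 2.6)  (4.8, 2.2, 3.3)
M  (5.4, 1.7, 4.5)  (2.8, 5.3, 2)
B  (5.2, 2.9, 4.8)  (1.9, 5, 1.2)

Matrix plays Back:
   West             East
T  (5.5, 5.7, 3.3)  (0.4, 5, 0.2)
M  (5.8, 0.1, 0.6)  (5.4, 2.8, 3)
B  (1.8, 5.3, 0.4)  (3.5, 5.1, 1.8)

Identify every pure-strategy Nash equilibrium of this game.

The unique pure-strategy Nash equilibrium is (M, East, Back).

(T, West, Front): Row can switch to M (1.1 → 5.4). Not NE.
(T, West, Back): Row can switch to M (5.5 → 5.8). Not NE.
(T, East, Front): Column can switch to West (2.2 → 2.8). Not NE.
(T, East, Back): Row can switch to M (0.4 → 5.4). Not NE.
(M, West, Front): Column can switch to East (1.7 → 5.3). Not NE.
(M, West, Back): Column can switch to East (0.1 → 2.8). Not NE.
(M, East, Front): Row can switch to T (2.8 → 4.8). Not NE.
(M, East, Back): Row gets 5.4, best alternative 3.5; Column gets 2.8, best alternative 0.1; Matrix gets 3, best alternative 2. No profitable deviation — NE.
(B, West, Front): Row can switch to M (5.2 → 5.4). Not NE.
(B, West, Back): Row can switch to T (1.8 → 5.5). Not NE.
(B, East, Front): Row can switch to T (1.9 → 4.8). Not NE.
(B, East, Back): Row can switch to M (3.5 → 5.4). Not NE.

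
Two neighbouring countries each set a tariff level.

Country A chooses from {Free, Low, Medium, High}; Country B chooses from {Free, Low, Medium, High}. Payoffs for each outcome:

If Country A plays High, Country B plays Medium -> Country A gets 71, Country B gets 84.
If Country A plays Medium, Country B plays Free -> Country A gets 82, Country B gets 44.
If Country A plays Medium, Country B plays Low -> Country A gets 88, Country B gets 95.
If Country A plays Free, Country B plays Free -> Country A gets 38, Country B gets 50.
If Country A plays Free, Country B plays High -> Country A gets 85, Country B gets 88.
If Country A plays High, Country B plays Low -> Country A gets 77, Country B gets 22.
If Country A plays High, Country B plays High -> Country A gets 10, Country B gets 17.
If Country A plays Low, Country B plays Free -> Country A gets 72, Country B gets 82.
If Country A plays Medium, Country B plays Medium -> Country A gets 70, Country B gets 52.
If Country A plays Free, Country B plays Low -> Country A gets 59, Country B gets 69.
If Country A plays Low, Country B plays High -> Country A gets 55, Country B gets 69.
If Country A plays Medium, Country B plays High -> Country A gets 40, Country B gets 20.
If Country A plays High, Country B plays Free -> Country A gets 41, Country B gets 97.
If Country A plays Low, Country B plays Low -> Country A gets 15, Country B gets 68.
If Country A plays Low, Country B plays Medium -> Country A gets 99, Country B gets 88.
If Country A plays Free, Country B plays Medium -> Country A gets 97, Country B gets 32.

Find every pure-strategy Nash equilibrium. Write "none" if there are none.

(Free, Free): Country A can switch to Low (38 → 72). Not NE.
(Free, Low): Country A can switch to Medium (59 → 88). Not NE.
(Free, Medium): Country A can switch to Low (97 → 99). Not NE.
(Free, High): Country A gets 85, best alternative 55; Country B gets 88, best alternative 69. No profitable deviation — NE.
(Low, Free): Country A can switch to Medium (72 → 82). Not NE.
(Low, Low): Country A can switch to Free (15 → 59). Not NE.
(Low, Medium): Country A gets 99, best alternative 97; Country B gets 88, best alternative 82. No profitable deviation — NE.
(Low, High): Country A can switch to Free (55 → 85). Not NE.
(Medium, Free): Country B can switch to Low (44 → 95). Not NE.
(Medium, Low): Country A gets 88, best alternative 77; Country B gets 95, best alternative 52. No profitable deviation — NE.
(Medium, Medium): Country A can switch to Free (70 → 97). Not NE.
(Medium, High): Country A can switch to Free (40 → 85). Not NE.
(High, Free): Country A can switch to Low (41 → 72). Not NE.
(High, Low): Country A can switch to Medium (77 → 88). Not NE.
(High, Medium): Country A can switch to Free (71 → 97). Not NE.
(The remaining 1 profile has a profitable deviation by the same check.)

Pure-strategy Nash equilibria: (Free, High); (Low, Medium); (Medium, Low)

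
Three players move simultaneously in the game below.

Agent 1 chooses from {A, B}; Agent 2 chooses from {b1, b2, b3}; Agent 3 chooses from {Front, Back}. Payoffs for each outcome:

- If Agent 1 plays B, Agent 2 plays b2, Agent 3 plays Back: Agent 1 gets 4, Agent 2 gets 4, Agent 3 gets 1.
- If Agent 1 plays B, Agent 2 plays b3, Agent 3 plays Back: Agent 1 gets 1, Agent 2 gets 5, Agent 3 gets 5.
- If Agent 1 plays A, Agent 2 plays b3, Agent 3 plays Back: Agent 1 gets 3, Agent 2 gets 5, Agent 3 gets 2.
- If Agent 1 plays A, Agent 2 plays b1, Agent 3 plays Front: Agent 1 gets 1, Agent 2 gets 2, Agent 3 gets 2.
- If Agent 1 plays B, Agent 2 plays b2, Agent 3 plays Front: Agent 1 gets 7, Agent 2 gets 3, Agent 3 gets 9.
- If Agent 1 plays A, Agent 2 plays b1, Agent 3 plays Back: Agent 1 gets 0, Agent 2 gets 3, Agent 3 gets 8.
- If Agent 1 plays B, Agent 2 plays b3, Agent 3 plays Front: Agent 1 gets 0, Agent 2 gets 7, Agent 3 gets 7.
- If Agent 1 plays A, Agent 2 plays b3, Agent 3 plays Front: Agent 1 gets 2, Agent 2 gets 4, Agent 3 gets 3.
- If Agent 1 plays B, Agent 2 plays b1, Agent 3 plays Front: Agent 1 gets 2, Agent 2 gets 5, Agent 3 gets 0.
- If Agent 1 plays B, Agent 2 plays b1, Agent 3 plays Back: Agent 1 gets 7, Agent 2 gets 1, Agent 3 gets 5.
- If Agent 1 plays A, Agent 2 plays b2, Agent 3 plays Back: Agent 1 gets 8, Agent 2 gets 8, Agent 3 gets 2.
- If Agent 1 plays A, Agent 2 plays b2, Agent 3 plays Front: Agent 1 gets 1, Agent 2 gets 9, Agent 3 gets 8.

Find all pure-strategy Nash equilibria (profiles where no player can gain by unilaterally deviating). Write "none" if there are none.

No pure-strategy Nash equilibrium.

Agent 1 against (b1, Front): payoffs 1, 2 → best response B.
Agent 1 against (b1, Back): payoffs 0, 7 → best response B.
Agent 1 against (b2, Front): payoffs 1, 7 → best response B.
Agent 1 against (b2, Back): payoffs 8, 4 → best response A.
Agent 1 against (b3, Front): payoffs 2, 0 → best response A.
Agent 1 against (b3, Back): payoffs 3, 1 → best response A.
Agent 2 against (A, Front): payoffs 2, 9, 4 → best response b2.
Agent 2 against (A, Back): payoffs 3, 8, 5 → best response b2.
Agent 2 against (B, Front): payoffs 5, 3, 7 → best response b3.
Agent 2 against (B, Back): payoffs 1, 4, 5 → best response b3.
Agent 3 against (A, b1): payoffs 2, 8 → best response Back.
Agent 3 against (A, b2): payoffs 8, 2 → best response Front.
Agent 3 against (A, b3): payoffs 3, 2 → best response Front.
Agent 3 against (B, b1): payoffs 0, 5 → best response Back.
Agent 3 against (B, b2): payoffs 9, 1 → best response Front.
Agent 3 against (B, b3): payoffs 7, 5 → best response Front.
No profile is a mutual best response for all players.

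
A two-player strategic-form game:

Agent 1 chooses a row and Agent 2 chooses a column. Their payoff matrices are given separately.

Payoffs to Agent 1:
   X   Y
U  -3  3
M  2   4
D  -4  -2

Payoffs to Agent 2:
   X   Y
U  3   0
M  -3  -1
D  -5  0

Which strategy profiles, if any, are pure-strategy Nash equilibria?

For each strategy profile, look for a profitable unilateral deviation.
(U, X): Agent 1 can switch to M (-3 → 2). Not NE.
(U, Y): Agent 1 can switch to M (3 → 4). Not NE.
(M, X): Agent 2 can switch to Y (-3 → -1). Not NE.
(M, Y): Agent 1 gets 4, best alternative 3; Agent 2 gets -1, best alternative -3. No profitable deviation — NE.
(D, X): Agent 1 can switch to U (-4 → -3). Not NE.
(D, Y): Agent 1 can switch to U (-2 → 3). Not NE.

Pure NE: (M, Y)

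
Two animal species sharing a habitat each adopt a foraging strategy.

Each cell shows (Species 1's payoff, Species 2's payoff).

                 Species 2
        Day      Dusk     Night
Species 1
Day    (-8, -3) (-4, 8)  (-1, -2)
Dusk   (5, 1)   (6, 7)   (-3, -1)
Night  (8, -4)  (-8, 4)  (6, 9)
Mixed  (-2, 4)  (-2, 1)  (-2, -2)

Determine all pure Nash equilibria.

Check each profile: it is a Nash equilibrium iff no player can strictly gain by switching unilaterally.
(Day, Day): Species 1 can switch to Dusk (-8 → 5). Not NE.
(Day, Dusk): Species 1 can switch to Dusk (-4 → 6). Not NE.
(Day, Night): Species 1 can switch to Night (-1 → 6). Not NE.
(Dusk, Day): Species 1 can switch to Night (5 → 8). Not NE.
(Dusk, Dusk): Species 1 gets 6, best alternative -2; Species 2 gets 7, best alternative 1. No profitable deviation — NE.
(Dusk, Night): Species 1 can switch to Day (-3 → -1). Not NE.
(Night, Day): Species 2 can switch to Dusk (-4 → 4). Not NE.
(Night, Dusk): Species 1 can switch to Day (-8 → -4). Not NE.
(Night, Night): Species 1 gets 6, best alternative -1; Species 2 gets 9, best alternative 4. No profitable deviation — NE.
(Mixed, Day): Species 1 can switch to Dusk (-2 → 5). Not NE.
(The remaining 2 profiles each have a profitable deviation by the same check.)

(Dusk, Dusk); (Night, Night)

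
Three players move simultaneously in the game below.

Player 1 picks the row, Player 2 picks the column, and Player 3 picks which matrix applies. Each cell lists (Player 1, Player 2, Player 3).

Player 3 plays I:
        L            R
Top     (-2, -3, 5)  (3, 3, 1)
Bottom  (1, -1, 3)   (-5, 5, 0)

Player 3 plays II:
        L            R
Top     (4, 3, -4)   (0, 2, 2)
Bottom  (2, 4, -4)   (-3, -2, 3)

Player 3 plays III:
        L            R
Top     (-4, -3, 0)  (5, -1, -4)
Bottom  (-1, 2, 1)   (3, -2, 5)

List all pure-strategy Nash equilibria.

Player 1 against (L, I): payoffs -2, 1 → best response Bottom.
Player 1 against (L, II): payoffs 4, 2 → best response Top.
Player 1 against (L, III): payoffs -4, -1 → best response Bottom.
Player 1 against (R, I): payoffs 3, -5 → best response Top.
Player 1 against (R, II): payoffs 0, -3 → best response Top.
Player 1 against (R, III): payoffs 5, 3 → best response Top.
Player 2 against (Top, I): payoffs -3, 3 → best response R.
Player 2 against (Top, II): payoffs 3, 2 → best response L.
Player 2 against (Top, III): payoffs -3, -1 → best response R.
Player 2 against (Bottom, I): payoffs -1, 5 → best response R.
Player 2 against (Bottom, II): payoffs 4, -2 → best response L.
Player 2 against (Bottom, III): payoffs 2, -2 → best response L.
Player 3 against (Top, L): payoffs 5, -4, 0 → best response I.
Player 3 against (Top, R): payoffs 1, 2, -4 → best response II.
Player 3 against (Bottom, L): payoffs 3, -4, 1 → best response I.
Player 3 against (Bottom, R): payoffs 0, 3, 5 → best response III.
No profile is a mutual best response for all players.

No pure-strategy Nash equilibrium.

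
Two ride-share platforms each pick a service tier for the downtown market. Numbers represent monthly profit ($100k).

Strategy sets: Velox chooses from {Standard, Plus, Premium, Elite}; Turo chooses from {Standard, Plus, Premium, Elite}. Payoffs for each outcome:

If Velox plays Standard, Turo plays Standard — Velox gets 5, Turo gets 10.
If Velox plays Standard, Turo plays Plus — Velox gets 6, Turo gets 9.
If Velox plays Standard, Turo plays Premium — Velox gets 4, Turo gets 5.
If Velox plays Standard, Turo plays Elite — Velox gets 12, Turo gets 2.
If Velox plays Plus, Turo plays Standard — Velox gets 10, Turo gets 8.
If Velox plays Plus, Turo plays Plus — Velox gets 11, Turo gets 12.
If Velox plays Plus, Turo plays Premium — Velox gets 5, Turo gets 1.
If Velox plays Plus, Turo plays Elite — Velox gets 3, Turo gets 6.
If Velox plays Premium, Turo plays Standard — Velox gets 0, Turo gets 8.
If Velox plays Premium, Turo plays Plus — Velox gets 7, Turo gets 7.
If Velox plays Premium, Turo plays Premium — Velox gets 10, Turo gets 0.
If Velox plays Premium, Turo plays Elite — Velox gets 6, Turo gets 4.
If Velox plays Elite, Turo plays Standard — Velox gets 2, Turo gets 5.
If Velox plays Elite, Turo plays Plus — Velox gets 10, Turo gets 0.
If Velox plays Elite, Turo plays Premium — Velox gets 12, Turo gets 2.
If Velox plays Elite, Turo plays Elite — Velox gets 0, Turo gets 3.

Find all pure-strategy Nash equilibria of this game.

The unique pure-strategy Nash equilibrium is (Plus, Plus).

(Standard, Standard): Velox can switch to Plus (5 → 10). Not NE.
(Standard, Plus): Velox can switch to Plus (6 → 11). Not NE.
(Standard, Premium): Velox can switch to Plus (4 → 5). Not NE.
(Standard, Elite): Turo can switch to Standard (2 → 10). Not NE.
(Plus, Standard): Turo can switch to Plus (8 → 12). Not NE.
(Plus, Plus): Velox gets 11, best alternative 10; Turo gets 12, best alternative 8. No profitable deviation — NE.
(Plus, Premium): Velox can switch to Premium (5 → 10). Not NE.
(The remaining 9 profiles each have a profitable deviation by the same check.)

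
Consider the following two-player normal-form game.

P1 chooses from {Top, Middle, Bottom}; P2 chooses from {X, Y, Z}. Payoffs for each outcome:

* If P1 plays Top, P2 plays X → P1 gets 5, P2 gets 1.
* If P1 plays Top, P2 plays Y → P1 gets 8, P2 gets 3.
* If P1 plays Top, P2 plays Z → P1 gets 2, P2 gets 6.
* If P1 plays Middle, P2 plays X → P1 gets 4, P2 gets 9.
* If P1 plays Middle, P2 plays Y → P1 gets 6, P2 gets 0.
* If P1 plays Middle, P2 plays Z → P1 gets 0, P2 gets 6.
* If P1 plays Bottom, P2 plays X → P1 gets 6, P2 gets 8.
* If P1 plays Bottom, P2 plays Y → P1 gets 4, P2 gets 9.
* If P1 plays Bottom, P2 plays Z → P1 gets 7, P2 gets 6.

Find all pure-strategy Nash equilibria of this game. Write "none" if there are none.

No pure-strategy Nash equilibrium.

(Top, X): P1 can switch to Bottom (5 → 6). Not NE.
(Top, Y): P2 can switch to Z (3 → 6). Not NE.
(Top, Z): P1 can switch to Bottom (2 → 7). Not NE.
(Middle, X): P1 can switch to Top (4 → 5). Not NE.
(Middle, Y): P1 can switch to Top (6 → 8). Not NE.
(Middle, Z): P1 can switch to Top (0 → 2). Not NE.
(Bottom, X): P2 can switch to Y (8 → 9). Not NE.
(Bottom, Y): P1 can switch to Top (4 → 8). Not NE.
(Bottom, Z): P2 can switch to X (6 → 8). Not NE.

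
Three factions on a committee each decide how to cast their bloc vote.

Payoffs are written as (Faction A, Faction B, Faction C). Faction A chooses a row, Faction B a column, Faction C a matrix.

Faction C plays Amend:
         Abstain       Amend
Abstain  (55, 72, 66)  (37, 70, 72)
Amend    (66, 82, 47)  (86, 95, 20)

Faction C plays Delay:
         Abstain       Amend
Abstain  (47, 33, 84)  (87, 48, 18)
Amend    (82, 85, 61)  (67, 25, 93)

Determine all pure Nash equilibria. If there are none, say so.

(Amend, Abstain, Delay)

Mark each player's best response to every combination of opponents' strategies; a profile where every player is best-responding is a pure Nash equilibrium.
Faction A against (Abstain, Amend): payoffs 55, 66 → best response Amend.
Faction A against (Abstain, Delay): payoffs 47, 82 → best response Amend.
Faction A against (Amend, Amend): payoffs 37, 86 → best response Amend.
Faction A against (Amend, Delay): payoffs 87, 67 → best response Abstain.
Faction B against (Abstain, Amend): payoffs 72, 70 → best response Abstain.
Faction B against (Abstain, Delay): payoffs 33, 48 → best response Amend.
Faction B against (Amend, Amend): payoffs 82, 95 → best response Amend.
Faction B against (Amend, Delay): payoffs 85, 25 → best response Abstain.
Faction C against (Abstain, Abstain): payoffs 66, 84 → best response Delay.
Faction C against (Abstain, Amend): payoffs 72, 18 → best response Amend.
Faction C against (Amend, Abstain): payoffs 47, 61 → best response Delay.
Faction C against (Amend, Amend): payoffs 20, 93 → best response Delay.
Mutual best responses: (Amend, Abstain, Delay).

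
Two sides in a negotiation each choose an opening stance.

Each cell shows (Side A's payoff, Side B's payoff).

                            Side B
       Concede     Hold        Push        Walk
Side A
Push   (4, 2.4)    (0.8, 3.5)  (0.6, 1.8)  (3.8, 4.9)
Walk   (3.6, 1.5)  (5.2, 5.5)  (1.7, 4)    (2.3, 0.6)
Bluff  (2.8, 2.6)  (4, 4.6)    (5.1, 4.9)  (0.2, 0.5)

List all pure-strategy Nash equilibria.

Side A against Concede: payoffs 4, 3.6, 2.8 → best response Push.
Side A against Hold: payoffs 0.8, 5.2, 4 → best response Walk.
Side A against Push: payoffs 0.6, 1.7, 5.1 → best response Bluff.
Side A against Walk: payoffs 3.8, 2.3, 0.2 → best response Push.
Side B against Push: payoffs 2.4, 3.5, 1.8, 4.9 → best response Walk.
Side B against Walk: payoffs 1.5, 5.5, 4, 0.6 → best response Hold.
Side B against Bluff: payoffs 2.6, 4.6, 4.9, 0.5 → best response Push.
Mutual best responses: (Push, Walk); (Walk, Hold); (Bluff, Push).

Pure-strategy Nash equilibria: (Push, Walk), (Walk, Hold), (Bluff, Push)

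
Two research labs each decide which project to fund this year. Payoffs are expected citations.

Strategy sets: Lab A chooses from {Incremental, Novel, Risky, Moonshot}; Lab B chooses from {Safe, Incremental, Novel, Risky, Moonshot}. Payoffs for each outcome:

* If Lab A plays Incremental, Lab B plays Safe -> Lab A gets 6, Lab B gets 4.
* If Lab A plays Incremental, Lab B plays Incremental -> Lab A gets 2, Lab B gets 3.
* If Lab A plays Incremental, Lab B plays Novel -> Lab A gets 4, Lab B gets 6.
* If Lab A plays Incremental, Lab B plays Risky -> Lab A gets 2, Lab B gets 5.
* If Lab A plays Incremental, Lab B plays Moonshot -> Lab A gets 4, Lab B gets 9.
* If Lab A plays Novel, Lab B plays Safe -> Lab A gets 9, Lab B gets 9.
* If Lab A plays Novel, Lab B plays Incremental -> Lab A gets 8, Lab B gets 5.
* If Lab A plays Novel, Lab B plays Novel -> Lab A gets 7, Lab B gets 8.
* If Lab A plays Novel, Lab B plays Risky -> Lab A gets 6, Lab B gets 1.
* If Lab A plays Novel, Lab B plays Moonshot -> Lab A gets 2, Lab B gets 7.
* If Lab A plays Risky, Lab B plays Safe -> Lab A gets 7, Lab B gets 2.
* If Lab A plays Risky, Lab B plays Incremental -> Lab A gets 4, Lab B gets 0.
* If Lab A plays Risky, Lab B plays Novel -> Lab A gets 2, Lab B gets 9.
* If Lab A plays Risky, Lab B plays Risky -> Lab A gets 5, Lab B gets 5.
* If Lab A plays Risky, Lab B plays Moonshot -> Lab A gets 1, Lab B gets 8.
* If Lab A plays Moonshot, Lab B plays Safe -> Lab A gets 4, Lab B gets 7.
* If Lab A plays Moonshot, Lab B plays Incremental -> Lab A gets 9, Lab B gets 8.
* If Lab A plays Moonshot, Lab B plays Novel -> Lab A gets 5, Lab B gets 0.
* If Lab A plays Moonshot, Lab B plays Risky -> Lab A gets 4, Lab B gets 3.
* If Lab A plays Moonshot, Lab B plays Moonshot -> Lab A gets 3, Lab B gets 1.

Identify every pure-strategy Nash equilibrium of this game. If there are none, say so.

Pure-strategy Nash equilibria: (Incremental, Moonshot), (Novel, Safe), (Moonshot, Incremental)

Check each profile: it is a Nash equilibrium iff no player can strictly gain by switching unilaterally.
(Incremental, Safe): Lab A can switch to Novel (6 → 9). Not NE.
(Incremental, Incremental): Lab A can switch to Novel (2 → 8). Not NE.
(Incremental, Novel): Lab A can switch to Novel (4 → 7). Not NE.
(Incremental, Risky): Lab A can switch to Novel (2 → 6). Not NE.
(Incremental, Moonshot): Lab A gets 4, best alternative 3; Lab B gets 9, best alternative 6. No profitable deviation — NE.
(Novel, Safe): Lab A gets 9, best alternative 7; Lab B gets 9, best alternative 8. No profitable deviation — NE.
(Novel, Incremental): Lab A can switch to Moonshot (8 → 9). Not NE.
(Novel, Novel): Lab B can switch to Safe (8 → 9). Not NE.
(Novel, Risky): Lab B can switch to Safe (1 → 9). Not NE.
(Novel, Moonshot): Lab A can switch to Incremental (2 → 4). Not NE.
(Risky, Safe): Lab A can switch to Novel (7 → 9). Not NE.
(Risky, Incremental): Lab A can switch to Novel (4 → 8). Not NE.
(Moonshot, Incremental): Lab A gets 9, best alternative 8; Lab B gets 8, best alternative 7. No profitable deviation — NE.
(The remaining 7 profiles each have a profitable deviation by the same check.)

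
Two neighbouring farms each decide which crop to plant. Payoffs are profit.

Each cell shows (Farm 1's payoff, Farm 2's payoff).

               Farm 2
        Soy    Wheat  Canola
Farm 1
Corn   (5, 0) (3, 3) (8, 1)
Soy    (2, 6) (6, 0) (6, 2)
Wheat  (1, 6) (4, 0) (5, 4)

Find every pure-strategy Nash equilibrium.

No pure-strategy Nash equilibrium.

(Corn, Soy): Farm 2 can switch to Wheat (0 → 3). Not NE.
(Corn, Wheat): Farm 1 can switch to Soy (3 → 6). Not NE.
(Corn, Canola): Farm 2 can switch to Wheat (1 → 3). Not NE.
(Soy, Soy): Farm 1 can switch to Corn (2 → 5). Not NE.
(Soy, Wheat): Farm 2 can switch to Soy (0 → 6). Not NE.
(Soy, Canola): Farm 1 can switch to Corn (6 → 8). Not NE.
(Wheat, Soy): Farm 1 can switch to Corn (1 → 5). Not NE.
(Wheat, Wheat): Farm 1 can switch to Soy (4 → 6). Not NE.
(Wheat, Canola): Farm 1 can switch to Corn (5 → 8). Not NE.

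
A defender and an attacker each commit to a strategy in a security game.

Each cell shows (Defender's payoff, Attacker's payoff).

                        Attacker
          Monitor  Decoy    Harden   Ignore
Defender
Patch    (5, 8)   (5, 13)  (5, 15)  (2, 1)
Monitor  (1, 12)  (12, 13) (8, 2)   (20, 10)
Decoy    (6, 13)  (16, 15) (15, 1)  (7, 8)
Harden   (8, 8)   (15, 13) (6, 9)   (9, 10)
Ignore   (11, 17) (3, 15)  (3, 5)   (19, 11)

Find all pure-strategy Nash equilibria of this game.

For each player, find the best response to each opponent profile; mutual best responses are the pure NE.
Defender against Monitor: payoffs 5, 1, 6, 8, 11 → best response Ignore.
Defender against Decoy: payoffs 5, 12, 16, 15, 3 → best response Decoy.
Defender against Harden: payoffs 5, 8, 15, 6, 3 → best response Decoy.
Defender against Ignore: payoffs 2, 20, 7, 9, 19 → best response Monitor.
Attacker against Patch: payoffs 8, 13, 15, 1 → best response Harden.
Attacker against Monitor: payoffs 12, 13, 2, 10 → best response Decoy.
Attacker against Decoy: payoffs 13, 15, 1, 8 → best response Decoy.
Attacker against Harden: payoffs 8, 13, 9, 10 → best response Decoy.
Attacker against Ignore: payoffs 17, 15, 5, 11 → best response Monitor.
Mutual best responses: (Decoy, Decoy); (Ignore, Monitor).

(Decoy, Decoy), (Ignore, Monitor)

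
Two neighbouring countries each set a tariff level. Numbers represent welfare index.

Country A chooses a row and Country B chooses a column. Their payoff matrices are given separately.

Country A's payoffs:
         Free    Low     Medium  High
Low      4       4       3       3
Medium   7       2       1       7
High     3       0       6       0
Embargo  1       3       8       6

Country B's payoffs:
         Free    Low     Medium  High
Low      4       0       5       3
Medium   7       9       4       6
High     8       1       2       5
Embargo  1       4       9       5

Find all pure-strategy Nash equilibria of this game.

Country A against Free: payoffs 4, 7, 3, 1 → best response Medium.
Country A against Low: payoffs 4, 2, 0, 3 → best response Low.
Country A against Medium: payoffs 3, 1, 6, 8 → best response Embargo.
Country A against High: payoffs 3, 7, 0, 6 → best response Medium.
Country B against Low: payoffs 4, 0, 5, 3 → best response Medium.
Country B against Medium: payoffs 7, 9, 4, 6 → best response Low.
Country B against High: payoffs 8, 1, 2, 5 → best response Free.
Country B against Embargo: payoffs 1, 4, 9, 5 → best response Medium.
Mutual best responses: (Embargo, Medium).

(Embargo, Medium)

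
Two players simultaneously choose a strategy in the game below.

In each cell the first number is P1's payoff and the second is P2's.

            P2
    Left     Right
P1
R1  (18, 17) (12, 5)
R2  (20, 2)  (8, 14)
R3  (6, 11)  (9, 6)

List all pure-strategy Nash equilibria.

There is no pure-strategy Nash equilibrium.

P1 against Left: payoffs 18, 20, 6 → best response R2.
P1 against Right: payoffs 12, 8, 9 → best response R1.
P2 against R1: payoffs 17, 5 → best response Left.
P2 against R2: payoffs 2, 14 → best response Right.
P2 against R3: payoffs 11, 6 → best response Left.
No profile is a mutual best response for all players.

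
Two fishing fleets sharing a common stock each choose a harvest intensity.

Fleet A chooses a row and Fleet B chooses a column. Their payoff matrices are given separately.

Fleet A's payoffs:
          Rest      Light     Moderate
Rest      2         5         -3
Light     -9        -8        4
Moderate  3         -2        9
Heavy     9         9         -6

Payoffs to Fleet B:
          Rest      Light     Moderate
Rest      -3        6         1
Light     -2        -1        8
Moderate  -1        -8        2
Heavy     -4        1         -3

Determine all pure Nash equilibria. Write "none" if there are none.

The pure Nash equilibria are (Moderate, Moderate) and (Heavy, Light).

For each strategy profile, look for a profitable unilateral deviation.
(Rest, Rest): Fleet A can switch to Moderate (2 → 3). Not NE.
(Rest, Light): Fleet A can switch to Heavy (5 → 9). Not NE.
(Rest, Moderate): Fleet A can switch to Light (-3 → 4). Not NE.
(Light, Rest): Fleet A can switch to Rest (-9 → 2). Not NE.
(Light, Light): Fleet A can switch to Rest (-8 → 5). Not NE.
(Light, Moderate): Fleet A can switch to Moderate (4 → 9). Not NE.
(Moderate, Rest): Fleet A can switch to Heavy (3 → 9). Not NE.
(Moderate, Light): Fleet A can switch to Rest (-2 → 5). Not NE.
(Moderate, Moderate): Fleet A gets 9, best alternative 4; Fleet B gets 2, best alternative -1. No profitable deviation — NE.
(Heavy, Light): Fleet A gets 9, best alternative 5; Fleet B gets 1, best alternative -3. No profitable deviation — NE.
(The remaining 2 profiles each have a profitable deviation by the same check.)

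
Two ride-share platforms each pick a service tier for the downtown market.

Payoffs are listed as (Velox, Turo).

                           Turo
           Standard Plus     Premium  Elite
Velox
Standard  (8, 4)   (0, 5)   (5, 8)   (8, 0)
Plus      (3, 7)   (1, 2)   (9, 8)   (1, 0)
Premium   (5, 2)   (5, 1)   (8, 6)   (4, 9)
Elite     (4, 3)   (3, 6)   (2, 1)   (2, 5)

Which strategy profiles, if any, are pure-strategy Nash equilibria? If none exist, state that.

Velox against Standard: payoffs 8, 3, 5, 4 → best response Standard.
Velox against Plus: payoffs 0, 1, 5, 3 → best response Premium.
Velox against Premium: payoffs 5, 9, 8, 2 → best response Plus.
Velox against Elite: payoffs 8, 1, 4, 2 → best response Standard.
Turo against Standard: payoffs 4, 5, 8, 0 → best response Premium.
Turo against Plus: payoffs 7, 2, 8, 0 → best response Premium.
Turo against Premium: payoffs 2, 1, 6, 9 → best response Elite.
Turo against Elite: payoffs 3, 6, 1, 5 → best response Plus.
Mutual best responses: (Plus, Premium).

(Plus, Premium)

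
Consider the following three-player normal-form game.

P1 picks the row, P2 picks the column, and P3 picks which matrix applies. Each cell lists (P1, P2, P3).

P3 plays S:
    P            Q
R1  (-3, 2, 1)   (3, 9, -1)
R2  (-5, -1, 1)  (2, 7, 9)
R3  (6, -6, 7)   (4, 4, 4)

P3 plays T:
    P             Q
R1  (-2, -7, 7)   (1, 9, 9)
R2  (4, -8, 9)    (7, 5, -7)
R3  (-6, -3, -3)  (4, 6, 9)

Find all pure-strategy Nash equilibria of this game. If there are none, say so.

There is no pure-strategy Nash equilibrium.

(R1, P, S): P1 can switch to R3 (-3 → 6). Not NE.
(R1, P, T): P1 can switch to R2 (-2 → 4). Not NE.
(R1, Q, S): P1 can switch to R3 (3 → 4). Not NE.
(R1, Q, T): P1 can switch to R2 (1 → 7). Not NE.
(R2, P, S): P1 can switch to R1 (-5 → -3). Not NE.
(R2, P, T): P2 can switch to Q (-8 → 5). Not NE.
(R2, Q, S): P1 can switch to R1 (2 → 3). Not NE.
(R2, Q, T): P3 can switch to S (-7 → 9). Not NE.
(R3, P, S): P2 can switch to Q (-6 → 4). Not NE.
(R3, P, T): P1 can switch to R1 (-6 → -2). Not NE.
(The remaining 2 profiles each have a profitable deviation by the same check.)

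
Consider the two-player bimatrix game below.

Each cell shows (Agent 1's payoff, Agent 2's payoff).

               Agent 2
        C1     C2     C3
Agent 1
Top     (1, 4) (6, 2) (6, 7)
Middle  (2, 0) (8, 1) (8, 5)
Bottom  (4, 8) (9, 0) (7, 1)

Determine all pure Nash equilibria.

Pure-strategy Nash equilibria: (Middle, C3), (Bottom, C1)

Agent 1 against C1: payoffs 1, 2, 4 → best response Bottom.
Agent 1 against C2: payoffs 6, 8, 9 → best response Bottom.
Agent 1 against C3: payoffs 6, 8, 7 → best response Middle.
Agent 2 against Top: payoffs 4, 2, 7 → best response C3.
Agent 2 against Middle: payoffs 0, 1, 5 → best response C3.
Agent 2 against Bottom: payoffs 8, 0, 1 → best response C1.
Mutual best responses: (Middle, C3); (Bottom, C1).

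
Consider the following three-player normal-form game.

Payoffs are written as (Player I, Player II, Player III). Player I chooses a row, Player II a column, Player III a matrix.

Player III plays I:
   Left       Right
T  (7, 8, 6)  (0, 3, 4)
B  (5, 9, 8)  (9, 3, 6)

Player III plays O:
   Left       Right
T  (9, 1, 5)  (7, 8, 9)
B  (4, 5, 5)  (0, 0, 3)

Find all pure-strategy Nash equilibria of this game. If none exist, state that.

The pure Nash equilibria are (T, Left, I), (T, Right, O).

Player I against (Left, I): payoffs 7, 5 → best response T.
Player I against (Left, O): payoffs 9, 4 → best response T.
Player I against (Right, I): payoffs 0, 9 → best response B.
Player I against (Right, O): payoffs 7, 0 → best response T.
Player II against (T, I): payoffs 8, 3 → best response Left.
Player II against (T, O): payoffs 1, 8 → best response Right.
Player II against (B, I): payoffs 9, 3 → best response Left.
Player II against (B, O): payoffs 5, 0 → best response Left.
Player III against (T, Left): payoffs 6, 5 → best response I.
Player III against (T, Right): payoffs 4, 9 → best response O.
Player III against (B, Left): payoffs 8, 5 → best response I.
Player III against (B, Right): payoffs 6, 3 → best response I.
Mutual best responses: (T, Left, I); (T, Right, O).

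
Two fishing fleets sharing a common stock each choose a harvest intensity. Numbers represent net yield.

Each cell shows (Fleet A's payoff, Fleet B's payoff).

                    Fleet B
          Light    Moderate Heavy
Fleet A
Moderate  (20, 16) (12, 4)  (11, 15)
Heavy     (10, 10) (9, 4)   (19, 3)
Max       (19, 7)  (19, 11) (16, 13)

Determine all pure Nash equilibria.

Pure NE: (Moderate, Light)

Fleet A against Light: payoffs 20, 10, 19 → best response Moderate.
Fleet A against Moderate: payoffs 12, 9, 19 → best response Max.
Fleet A against Heavy: payoffs 11, 19, 16 → best response Heavy.
Fleet B against Moderate: payoffs 16, 4, 15 → best response Light.
Fleet B against Heavy: payoffs 10, 4, 3 → best response Light.
Fleet B against Max: payoffs 7, 11, 13 → best response Heavy.
Mutual best responses: (Moderate, Light).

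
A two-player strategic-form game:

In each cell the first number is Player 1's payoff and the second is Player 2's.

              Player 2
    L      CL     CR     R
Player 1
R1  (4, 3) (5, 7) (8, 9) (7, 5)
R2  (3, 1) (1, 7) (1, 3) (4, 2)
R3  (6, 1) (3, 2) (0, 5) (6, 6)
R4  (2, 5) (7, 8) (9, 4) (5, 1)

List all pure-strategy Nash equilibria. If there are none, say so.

(R1, L): Player 1 can switch to R3 (4 → 6). Not NE.
(R1, CL): Player 1 can switch to R4 (5 → 7). Not NE.
(R1, CR): Player 1 can switch to R4 (8 → 9). Not NE.
(R1, R): Player 2 can switch to CL (5 → 7). Not NE.
(R2, L): Player 1 can switch to R1 (3 → 4). Not NE.
(R2, CL): Player 1 can switch to R1 (1 → 5). Not NE.
(R2, CR): Player 1 can switch to R1 (1 → 8). Not NE.
(R2, R): Player 1 can switch to R1 (4 → 7). Not NE.
(R3, L): Player 2 can switch to CL (1 → 2). Not NE.
(R3, CL): Player 1 can switch to R1 (3 → 5). Not NE.
(R4, CL): Player 1 gets 7, best alternative 5; Player 2 gets 8, best alternative 5. No profitable deviation — NE.
(The remaining 5 profiles each have a profitable deviation by the same check.)

The unique pure-strategy Nash equilibrium is (R4, CL).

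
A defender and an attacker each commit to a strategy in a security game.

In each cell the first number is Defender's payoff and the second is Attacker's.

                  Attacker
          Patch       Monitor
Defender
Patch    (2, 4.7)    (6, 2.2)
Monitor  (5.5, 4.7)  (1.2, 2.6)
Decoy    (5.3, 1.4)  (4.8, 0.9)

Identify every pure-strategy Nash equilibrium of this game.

Check each profile: it is a Nash equilibrium iff no player can strictly gain by switching unilaterally.
(Patch, Patch): Defender can switch to Monitor (2 → 5.5). Not NE.
(Patch, Monitor): Attacker can switch to Patch (2.2 → 4.7). Not NE.
(Monitor, Patch): Defender gets 5.5, best alternative 5.3; Attacker gets 4.7, best alternative 2.6. No profitable deviation — NE.
(Monitor, Monitor): Defender can switch to Patch (1.2 → 6). Not NE.
(Decoy, Patch): Defender can switch to Monitor (5.3 → 5.5). Not NE.
(Decoy, Monitor): Defender can switch to Patch (4.8 → 6). Not NE.

Pure NE: (Monitor, Patch)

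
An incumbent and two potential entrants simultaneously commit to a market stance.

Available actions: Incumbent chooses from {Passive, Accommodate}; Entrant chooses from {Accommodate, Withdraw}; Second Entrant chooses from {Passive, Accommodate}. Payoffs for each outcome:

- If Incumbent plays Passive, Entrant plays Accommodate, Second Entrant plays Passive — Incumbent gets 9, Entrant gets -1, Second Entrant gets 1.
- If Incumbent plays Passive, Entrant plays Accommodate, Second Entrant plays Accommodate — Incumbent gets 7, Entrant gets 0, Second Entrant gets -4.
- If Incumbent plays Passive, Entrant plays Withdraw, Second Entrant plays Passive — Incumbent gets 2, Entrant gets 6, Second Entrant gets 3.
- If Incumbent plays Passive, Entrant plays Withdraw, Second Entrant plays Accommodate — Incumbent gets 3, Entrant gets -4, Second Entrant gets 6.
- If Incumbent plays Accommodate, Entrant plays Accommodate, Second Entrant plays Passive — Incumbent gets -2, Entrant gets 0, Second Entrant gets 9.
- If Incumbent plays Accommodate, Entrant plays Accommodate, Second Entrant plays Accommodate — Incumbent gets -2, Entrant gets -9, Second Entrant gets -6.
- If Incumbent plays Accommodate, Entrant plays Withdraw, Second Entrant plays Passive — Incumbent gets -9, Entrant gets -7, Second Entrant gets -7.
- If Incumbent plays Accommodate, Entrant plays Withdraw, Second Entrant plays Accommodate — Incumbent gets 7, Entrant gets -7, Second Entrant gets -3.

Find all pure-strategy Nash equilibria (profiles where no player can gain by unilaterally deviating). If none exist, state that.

Incumbent against (Accommodate, Passive): payoffs 9, -2 → best response Passive.
Incumbent against (Accommodate, Accommodate): payoffs 7, -2 → best response Passive.
Incumbent against (Withdraw, Passive): payoffs 2, -9 → best response Passive.
Incumbent against (Withdraw, Accommodate): payoffs 3, 7 → best response Accommodate.
Entrant against (Passive, Passive): payoffs -1, 6 → best response Withdraw.
Entrant against (Passive, Accommodate): payoffs 0, -4 → best response Accommodate.
Entrant against (Accommodate, Passive): payoffs 0, -7 → best response Accommodate.
Entrant against (Accommodate, Accommodate): payoffs -9, -7 → best response Withdraw.
Second Entrant against (Passive, Accommodate): payoffs 1, -4 → best response Passive.
Second Entrant against (Passive, Withdraw): payoffs 3, 6 → best response Accommodate.
Second Entrant against (Accommodate, Accommodate): payoffs 9, -6 → best response Passive.
Second Entrant against (Accommodate, Withdraw): payoffs -7, -3 → best response Accommodate.
Mutual best responses: (Accommodate, Withdraw, Accommodate).

(Accommodate, Withdraw, Accommodate)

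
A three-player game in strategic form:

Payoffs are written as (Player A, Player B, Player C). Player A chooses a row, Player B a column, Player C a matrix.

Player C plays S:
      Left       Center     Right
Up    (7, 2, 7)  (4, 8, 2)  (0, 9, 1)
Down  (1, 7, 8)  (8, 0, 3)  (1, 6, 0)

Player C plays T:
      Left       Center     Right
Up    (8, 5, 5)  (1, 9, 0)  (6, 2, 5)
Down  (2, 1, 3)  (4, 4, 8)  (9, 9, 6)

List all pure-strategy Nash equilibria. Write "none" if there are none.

Player A against (Left, S): payoffs 7, 1 → best response Up.
Player A against (Left, T): payoffs 8, 2 → best response Up.
Player A against (Center, S): payoffs 4, 8 → best response Down.
Player A against (Center, T): payoffs 1, 4 → best response Down.
Player A against (Right, S): payoffs 0, 1 → best response Down.
Player A against (Right, T): payoffs 6, 9 → best response Down.
Player B against (Up, S): payoffs 2, 8, 9 → best response Right.
Player B against (Up, T): payoffs 5, 9, 2 → best response Center.
Player B against (Down, S): payoffs 7, 0, 6 → best response Left.
Player B against (Down, T): payoffs 1, 4, 9 → best response Right.
Player C against (Up, Left): payoffs 7, 5 → best response S.
Player C against (Up, Center): payoffs 2, 0 → best response S.
Player C against (Up, Right): payoffs 1, 5 → best response T.
Player C against (Down, Left): payoffs 8, 3 → best response S.
Player C against (Down, Center): payoffs 3, 8 → best response T.
Player C against (Down, Right): payoffs 0, 6 → best response T.
Mutual best responses: (Down, Right, T).

(Down, Right, T)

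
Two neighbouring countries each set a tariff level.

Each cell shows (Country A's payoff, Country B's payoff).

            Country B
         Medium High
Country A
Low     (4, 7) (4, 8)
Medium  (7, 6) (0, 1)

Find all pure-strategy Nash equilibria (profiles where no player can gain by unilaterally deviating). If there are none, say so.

The pure Nash equilibria are (Low, High), (Medium, Medium).

For each player, find the best response to each opponent profile; mutual best responses are the pure NE.
Country A against Medium: payoffs 4, 7 → best response Medium.
Country A against High: payoffs 4, 0 → best response Low.
Country B against Low: payoffs 7, 8 → best response High.
Country B against Medium: payoffs 6, 1 → best response Medium.
Mutual best responses: (Low, High); (Medium, Medium).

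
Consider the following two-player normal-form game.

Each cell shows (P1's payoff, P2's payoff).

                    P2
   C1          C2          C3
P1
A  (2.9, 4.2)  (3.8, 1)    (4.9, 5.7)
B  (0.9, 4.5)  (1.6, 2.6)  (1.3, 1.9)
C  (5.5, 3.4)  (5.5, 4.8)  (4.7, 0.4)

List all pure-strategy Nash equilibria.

For each player, find the best response to each opponent profile; mutual best responses are the pure NE.
P1 against C1: payoffs 2.9, 0.9, 5.5 → best response C.
P1 against C2: payoffs 3.8, 1.6, 5.5 → best response C.
P1 against C3: payoffs 4.9, 1.3, 4.7 → best response A.
P2 against A: payoffs 4.2, 1, 5.7 → best response C3.
P2 against B: payoffs 4.5, 2.6, 1.9 → best response C1.
P2 against C: payoffs 3.4, 4.8, 0.4 → best response C2.
Mutual best responses: (A, C3); (C, C2).

The pure Nash equilibria are (A, C3); (C, C2).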